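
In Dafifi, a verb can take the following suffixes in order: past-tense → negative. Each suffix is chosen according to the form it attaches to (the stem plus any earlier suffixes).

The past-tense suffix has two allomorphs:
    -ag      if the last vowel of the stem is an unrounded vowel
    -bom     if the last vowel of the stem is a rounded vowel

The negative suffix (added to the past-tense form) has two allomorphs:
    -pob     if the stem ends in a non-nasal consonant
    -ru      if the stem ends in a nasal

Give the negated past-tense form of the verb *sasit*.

sasitagpob

*sasit* — last vowel /i/ (an unrounded vowel) → -ag → *sasitag*.
The past-tense form *sasitag* — final consonant /g/ (non-nasal) → -pob → *sasitagpob*.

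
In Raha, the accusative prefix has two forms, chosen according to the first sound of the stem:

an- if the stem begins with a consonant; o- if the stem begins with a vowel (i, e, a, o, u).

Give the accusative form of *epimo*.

Since the first sound of *epimo* is /e/ (a vowel), it takes o-, giving *oepimo*.

oepimo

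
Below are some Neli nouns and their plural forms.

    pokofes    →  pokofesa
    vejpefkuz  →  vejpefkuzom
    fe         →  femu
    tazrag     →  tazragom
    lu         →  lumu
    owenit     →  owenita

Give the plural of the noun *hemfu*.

The pattern is voicing of the final sound: -a when the stem ends in a voiceless consonant (*pokofes*, *owenit*); -om when the stem ends in a voiced consonant (*vejpefkuz*, *tazrag*); -mu when the stem ends in a vowel (*fe*, *lu*).
The final sound of *hemfu* is /u/, which is a vowel, so the suffix is -mu, giving *hemfumu*.

hemfumu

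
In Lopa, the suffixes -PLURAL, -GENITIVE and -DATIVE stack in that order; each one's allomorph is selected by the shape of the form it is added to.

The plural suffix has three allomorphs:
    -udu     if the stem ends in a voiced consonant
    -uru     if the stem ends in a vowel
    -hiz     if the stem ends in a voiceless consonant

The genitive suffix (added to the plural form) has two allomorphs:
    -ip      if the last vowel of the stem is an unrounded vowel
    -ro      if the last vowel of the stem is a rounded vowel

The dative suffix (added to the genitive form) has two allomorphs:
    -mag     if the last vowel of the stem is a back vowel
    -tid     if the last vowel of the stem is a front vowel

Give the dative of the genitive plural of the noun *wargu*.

warguururomag

*wargu* — final sound /u/ (a vowel) → -uru → *warguuru*.
The plural form *warguuru*: last vowel = /u/, a rounded vowel → -ro → *warguururo*.
The last vowel of the genitive form *warguururo* is /o/, which is a back vowel, so the dative suffix is -mag, giving *warguururomag*.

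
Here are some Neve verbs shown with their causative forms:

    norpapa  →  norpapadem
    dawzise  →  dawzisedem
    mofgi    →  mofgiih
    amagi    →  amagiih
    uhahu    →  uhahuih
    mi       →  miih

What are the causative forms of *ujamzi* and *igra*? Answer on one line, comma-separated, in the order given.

ujamziih, igradem

The suffix is conditioned by the last vowel: -ih when the last vowel of the stem is a high vowel (*mofgi*, *amagi*, *uhahu*, *mi*); -dem when the last vowel of the stem is a non-high vowel (*norpapa*, *dawzise*).
The last vowel of *ujamzi* is /i/, which is a high vowel, so the suffix is -ih, giving *ujamziih*.
*igra* — last vowel /a/ (a non-high vowel) → -dem → *igradem*.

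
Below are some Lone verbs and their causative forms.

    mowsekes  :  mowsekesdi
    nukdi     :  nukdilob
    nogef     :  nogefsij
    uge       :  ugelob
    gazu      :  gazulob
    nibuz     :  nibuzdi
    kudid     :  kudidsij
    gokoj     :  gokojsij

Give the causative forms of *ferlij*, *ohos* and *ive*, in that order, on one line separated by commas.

The suffix is conditioned by the final sound: -di when the stem ends in a sibilant (*mowsekes*, *nibuz*); -sij when the stem ends in a non-sibilant consonant (*nogef*, *kudid*, *gokoj*); -lob when the stem ends in a vowel (*nukdi*, *uge*, *gazu*).
*ferlij* — final sound /j/ (a non-sibilant consonant) → -sij → *ferlijsij*.
Since the final sound of *ohos* is /s/ (a sibilant), it takes -di, giving *ohosdi*.
Since the final sound of *ive* is /e/ (a vowel), it takes -lob, giving *ivelob*.

ferlijsij, ohosdi, ivelob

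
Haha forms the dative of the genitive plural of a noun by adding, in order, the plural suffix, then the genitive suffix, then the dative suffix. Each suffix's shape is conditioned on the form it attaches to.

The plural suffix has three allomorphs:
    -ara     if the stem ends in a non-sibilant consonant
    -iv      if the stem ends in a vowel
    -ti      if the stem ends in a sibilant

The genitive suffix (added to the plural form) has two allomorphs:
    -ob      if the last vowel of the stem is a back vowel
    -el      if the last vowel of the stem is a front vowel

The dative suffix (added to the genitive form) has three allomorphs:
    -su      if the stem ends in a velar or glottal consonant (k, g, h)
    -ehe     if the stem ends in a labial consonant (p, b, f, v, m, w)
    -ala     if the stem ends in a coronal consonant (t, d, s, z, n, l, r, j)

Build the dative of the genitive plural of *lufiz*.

lufiztielala

*lufiz* — final sound /z/ (a sibilant) → -ti → *lufizti*.
Since the last vowel of the plural form *lufizti* is /i/ (a front vowel), it takes -el, giving *lufiztiel*.
The final consonant of the genitive form *lufiztiel* is /l/, which is coronal, so the dative suffix is -ala, giving *lufiztielala*.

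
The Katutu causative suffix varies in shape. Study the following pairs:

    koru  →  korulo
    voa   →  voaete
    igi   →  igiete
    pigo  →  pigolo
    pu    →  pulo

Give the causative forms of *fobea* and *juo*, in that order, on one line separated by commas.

fobeaete, juolo

The suffix is conditioned by the last vowel: -lo when the last vowel of the stem is a rounded vowel (*koru*, *pigo*, *pu*); -ete when the last vowel of the stem is an unrounded vowel (*voa*, *igi*).
*fobea*: last vowel = /a/, an unrounded vowel → -ete → *fobeaete*.
The last vowel of *juo* is /o/, which is a rounded vowel, so the suffix is -lo, giving *juolo*.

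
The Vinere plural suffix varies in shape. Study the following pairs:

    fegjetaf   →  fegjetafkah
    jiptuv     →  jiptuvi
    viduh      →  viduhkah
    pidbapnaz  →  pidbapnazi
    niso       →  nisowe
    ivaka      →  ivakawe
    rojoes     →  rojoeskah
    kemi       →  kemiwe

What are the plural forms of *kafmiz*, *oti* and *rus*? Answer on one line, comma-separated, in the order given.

Looking at the final sound of each stem: -kah when the stem ends in a voiceless consonant (*fegjetaf*, *viduh*, *rojoes*); -i when the stem ends in a voiced consonant (*jiptuv*, *pidbapnaz*); -we when the stem ends in a vowel (*niso*, *ivaka*, *kemi*).
*kafmiz*: final sound = /z/, a voiced consonant → -i → *kafmizi*.
The final sound of *oti* is /i/, which is a vowel, so the suffix is -we, giving *otiwe*.
The final sound of *rus* is /s/, which is a voiceless consonant, so the suffix is -kah, giving *ruskah*.

kafmizi, otiwe, ruskah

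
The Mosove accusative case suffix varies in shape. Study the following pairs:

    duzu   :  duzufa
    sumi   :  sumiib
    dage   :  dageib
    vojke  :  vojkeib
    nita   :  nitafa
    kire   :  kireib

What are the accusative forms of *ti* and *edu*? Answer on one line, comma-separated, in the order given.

tiib, edufa

The pattern is front/back vowel harmony: -ib when the last vowel of the stem is a front vowel (*sumi*, *dage*, *vojke*, *kire*); -fa when the last vowel of the stem is a back vowel (*duzu*, *nita*).
*ti* — last vowel /i/ (a front vowel) → -ib → *tiib*.
Since the last vowel of *edu* is /u/ (a back vowel), it takes -fa, giving *edufa*.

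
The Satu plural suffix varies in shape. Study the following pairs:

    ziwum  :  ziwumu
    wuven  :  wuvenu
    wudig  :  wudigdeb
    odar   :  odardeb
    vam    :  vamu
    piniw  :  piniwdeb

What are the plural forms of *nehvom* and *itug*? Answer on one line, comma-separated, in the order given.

The pattern is nasality of the final consonant: -u when the stem ends in a nasal (*ziwum*, *wuven*, *vam*); -deb when the stem ends in a non-nasal consonant (*wudig*, *odar*, *piniw*).
The final consonant of *nehvom* is /m/, which is a nasal, so the suffix is -u, giving *nehvomu*.
Since the final consonant of *itug* is /g/ (non-nasal), it takes -deb, giving *itugdeb*.

nehvomu, itugdeb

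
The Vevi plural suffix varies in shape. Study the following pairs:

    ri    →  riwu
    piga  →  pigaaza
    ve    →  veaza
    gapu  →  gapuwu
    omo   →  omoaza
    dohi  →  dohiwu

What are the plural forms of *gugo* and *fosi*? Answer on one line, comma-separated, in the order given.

The pattern is height harmony: -wu when the last vowel of the stem is a high vowel (*ri*, *gapu*, *dohi*); -aza when the last vowel of the stem is a non-high vowel (*piga*, *ve*, *omo*).
*gugo*: last vowel = /o/, a non-high vowel → -aza → *gugoaza*.
Since the last vowel of *fosi* is /i/ (a high vowel), it takes -wu, giving *fosiwu*.

gugoaza, fosiwu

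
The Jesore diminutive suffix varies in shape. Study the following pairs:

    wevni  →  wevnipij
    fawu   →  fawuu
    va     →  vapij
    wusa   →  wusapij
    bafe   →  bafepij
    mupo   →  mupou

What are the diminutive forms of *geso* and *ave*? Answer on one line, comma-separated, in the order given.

The pattern is rounding harmony: -u when the last vowel of the stem is a rounded vowel (*fawu*, *mupo*); -pij when the last vowel of the stem is an unrounded vowel (*wevni*, *va*, *wusa*, *bafe*).
*geso* — last vowel /o/ (a rounded vowel) → -u → *gesou*.
The last vowel of *ave* is /e/, which is an unrounded vowel, so the suffix is -pij, giving *avepij*.

gesou, avepij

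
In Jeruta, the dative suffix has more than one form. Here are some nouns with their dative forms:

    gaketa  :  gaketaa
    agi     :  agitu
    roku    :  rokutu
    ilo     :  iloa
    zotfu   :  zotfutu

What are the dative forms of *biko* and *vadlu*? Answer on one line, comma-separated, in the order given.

bikoa, vadlutu

The suffix is conditioned by the last vowel: -tu when the last vowel of the stem is a high vowel (*agi*, *roku*, *zotfu*); -a when the last vowel of the stem is a non-high vowel (*gaketa*, *ilo*).
Since the last vowel of *biko* is /o/ (a non-high vowel), it takes -a, giving *bikoa*.
*vadlu*: last vowel = /u/, a high vowel → -tu → *vadlutu*.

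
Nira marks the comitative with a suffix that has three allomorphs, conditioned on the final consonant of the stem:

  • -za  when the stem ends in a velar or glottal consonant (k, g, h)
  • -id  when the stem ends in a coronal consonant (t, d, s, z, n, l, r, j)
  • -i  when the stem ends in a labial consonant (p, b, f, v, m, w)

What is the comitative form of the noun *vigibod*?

vigibodid

*vigibod*: final consonant = /d/, coronal → -id → *vigibodid*.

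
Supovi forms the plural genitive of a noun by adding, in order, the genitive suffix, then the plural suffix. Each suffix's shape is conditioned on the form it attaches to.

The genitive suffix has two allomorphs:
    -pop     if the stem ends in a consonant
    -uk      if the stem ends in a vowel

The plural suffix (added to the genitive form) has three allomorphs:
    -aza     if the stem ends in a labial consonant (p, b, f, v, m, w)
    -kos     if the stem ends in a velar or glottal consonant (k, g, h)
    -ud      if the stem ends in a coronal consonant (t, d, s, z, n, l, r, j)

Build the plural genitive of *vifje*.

vifjeukkos

Since the final sound of *vifje* is /e/ (a vowel), it takes -uk, giving *vifjeuk*.
The genitive form *vifjeuk*: final consonant = /k/, velar/glottal → -kos → *vifjeukkos*.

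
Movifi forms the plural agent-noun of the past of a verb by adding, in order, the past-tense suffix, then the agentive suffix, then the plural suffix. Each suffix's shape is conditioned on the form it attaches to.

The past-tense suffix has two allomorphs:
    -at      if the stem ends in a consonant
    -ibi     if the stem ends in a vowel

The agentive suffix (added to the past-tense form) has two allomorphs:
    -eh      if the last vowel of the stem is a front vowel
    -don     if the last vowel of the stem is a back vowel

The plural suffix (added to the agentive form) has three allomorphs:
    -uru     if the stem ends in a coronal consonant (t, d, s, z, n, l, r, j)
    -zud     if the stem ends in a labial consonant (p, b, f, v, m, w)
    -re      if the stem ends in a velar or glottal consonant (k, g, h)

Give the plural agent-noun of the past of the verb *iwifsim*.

*iwifsim* — final sound /m/ (a consonant) → -at → *iwifsimat*.
The last vowel of the past-tense form *iwifsimat* is /a/, which is a back vowel, so the agentive suffix is -don, giving *iwifsimatdon*.
Since the final consonant of the agentive form *iwifsimatdon* is /n/ (coronal), it takes -uru, giving *iwifsimatdonuru*.

iwifsimatdonuru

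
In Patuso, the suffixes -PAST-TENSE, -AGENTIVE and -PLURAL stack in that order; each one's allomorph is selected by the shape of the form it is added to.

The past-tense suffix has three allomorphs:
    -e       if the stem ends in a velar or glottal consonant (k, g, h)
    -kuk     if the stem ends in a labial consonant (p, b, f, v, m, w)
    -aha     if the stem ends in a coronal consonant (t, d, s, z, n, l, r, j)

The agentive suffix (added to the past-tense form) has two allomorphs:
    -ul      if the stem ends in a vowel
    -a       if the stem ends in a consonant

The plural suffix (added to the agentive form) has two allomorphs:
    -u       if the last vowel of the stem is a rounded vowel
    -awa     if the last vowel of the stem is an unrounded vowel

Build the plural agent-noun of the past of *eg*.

The final consonant of *eg* is /g/, which is velar/glottal, so the past-tense suffix is -e, giving *ege*.
The final sound of the past-tense form *ege* is /e/, which is a vowel, so the agentive suffix is -ul, giving *egeul*.
The agentive form *egeul* — last vowel /u/ (a rounded vowel) → -u → *egeulu*.

egeulu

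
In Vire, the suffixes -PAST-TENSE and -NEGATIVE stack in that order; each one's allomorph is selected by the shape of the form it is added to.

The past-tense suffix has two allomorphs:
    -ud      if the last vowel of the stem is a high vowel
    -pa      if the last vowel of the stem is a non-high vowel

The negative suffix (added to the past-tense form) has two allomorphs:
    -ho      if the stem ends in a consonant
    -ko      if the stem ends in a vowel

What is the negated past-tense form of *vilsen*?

vilsenpako

*vilsen*: last vowel = /e/, a non-high vowel → -pa → *vilsenpa*.
The final sound of the past-tense form *vilsenpa* is /a/, which is a vowel, so the negative suffix is -ko, giving *vilsenpako*.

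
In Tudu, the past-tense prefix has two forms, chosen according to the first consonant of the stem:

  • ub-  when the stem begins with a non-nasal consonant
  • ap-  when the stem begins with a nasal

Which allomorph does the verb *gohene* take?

The first consonant of *gohene* is /g/, which is non-nasal, so the prefix is ub-.

ub-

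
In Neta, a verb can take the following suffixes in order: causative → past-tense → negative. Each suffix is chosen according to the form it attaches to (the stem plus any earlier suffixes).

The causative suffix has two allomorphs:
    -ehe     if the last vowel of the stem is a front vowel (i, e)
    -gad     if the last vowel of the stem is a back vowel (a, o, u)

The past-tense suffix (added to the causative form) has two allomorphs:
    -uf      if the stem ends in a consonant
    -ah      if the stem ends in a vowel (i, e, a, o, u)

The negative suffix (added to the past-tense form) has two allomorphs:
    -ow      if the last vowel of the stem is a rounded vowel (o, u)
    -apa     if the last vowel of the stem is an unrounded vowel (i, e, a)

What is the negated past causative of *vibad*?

vibadgadufow

*vibad* — last vowel /a/ (a back vowel) → -gad → *vibadgad*.
The causative form *vibadgad* — final sound /d/ (a consonant) → -uf → *vibadgaduf*.
The past-tense form *vibadgaduf* — last vowel /u/ (a rounded vowel) → -ow → *vibadgadufow*.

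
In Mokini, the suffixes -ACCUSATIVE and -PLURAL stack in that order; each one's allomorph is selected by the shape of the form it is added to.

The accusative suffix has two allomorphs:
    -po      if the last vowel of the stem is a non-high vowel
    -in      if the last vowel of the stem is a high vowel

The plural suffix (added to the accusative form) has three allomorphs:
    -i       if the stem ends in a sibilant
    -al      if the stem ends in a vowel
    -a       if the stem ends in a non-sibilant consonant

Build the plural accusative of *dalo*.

dalopoal

Since the last vowel of *dalo* is /o/ (a non-high vowel), it takes -po, giving *dalopo*.
The accusative form *dalopo* — final sound /o/ (a vowel) → -al → *dalopoal*.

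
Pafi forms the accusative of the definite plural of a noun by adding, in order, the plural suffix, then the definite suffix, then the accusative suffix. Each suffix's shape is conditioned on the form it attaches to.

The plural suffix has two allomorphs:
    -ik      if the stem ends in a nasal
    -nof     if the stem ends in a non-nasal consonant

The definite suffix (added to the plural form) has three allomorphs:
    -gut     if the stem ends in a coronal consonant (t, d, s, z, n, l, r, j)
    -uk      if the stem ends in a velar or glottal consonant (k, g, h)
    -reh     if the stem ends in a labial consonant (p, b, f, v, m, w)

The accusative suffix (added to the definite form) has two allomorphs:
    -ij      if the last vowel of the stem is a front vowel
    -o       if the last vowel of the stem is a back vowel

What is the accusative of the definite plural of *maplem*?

*maplem* — final consonant /m/ (a nasal) → -ik → *maplemik*.
The plural form *maplemik*: final consonant = /k/, velar/glottal → -uk → *maplemikuk*.
The definite form *maplemikuk*: last vowel = /u/, a back vowel → -o → *maplemikuko*.

maplemikuko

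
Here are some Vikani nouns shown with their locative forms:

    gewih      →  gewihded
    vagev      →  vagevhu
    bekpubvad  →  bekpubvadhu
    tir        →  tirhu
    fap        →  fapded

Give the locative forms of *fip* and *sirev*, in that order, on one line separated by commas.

fipded, sirevhu

The alternation tracks the final consonant of the stem — -ded when the stem ends in a voiceless consonant (*gewih*, *fap*); -hu when the stem ends in a voiced consonant (*vagev*, *bekpubvad*, *tir*).
The final consonant of *fip* is /p/, which is voiceless, so the suffix is -ded, giving *fipded*.
*sirev* — final consonant /v/ (voiced) → -hu → *sirevhu*.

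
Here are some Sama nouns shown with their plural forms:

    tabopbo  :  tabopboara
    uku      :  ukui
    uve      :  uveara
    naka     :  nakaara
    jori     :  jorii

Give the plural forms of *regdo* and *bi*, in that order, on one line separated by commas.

regdoara, bii

The pattern is height harmony: -i when the last vowel of the stem is a high vowel (*uku*, *jori*); -ara when the last vowel of the stem is a non-high vowel (*tabopbo*, *uve*, *naka*).
*regdo* — last vowel /o/ (a non-high vowel) → -ara → *regdoara*.
Since the last vowel of *bi* is /i/ (a high vowel), it takes -i, giving *bii*.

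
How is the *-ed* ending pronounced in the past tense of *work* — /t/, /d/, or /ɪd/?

The stem *work* ends in a voiceless consonant other than /t/.
The -ed suffix is realized as /ɪd/ after /t, d/; as /t/ after other voiceless consonants; and as /d/ after other voiced sounds.
So -ed on *work* is pronounced /t/.

/t/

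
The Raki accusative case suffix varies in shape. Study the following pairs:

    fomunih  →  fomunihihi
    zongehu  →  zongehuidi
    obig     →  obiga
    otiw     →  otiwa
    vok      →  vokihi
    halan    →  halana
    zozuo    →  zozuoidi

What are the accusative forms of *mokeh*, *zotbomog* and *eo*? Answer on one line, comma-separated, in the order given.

mokehihi, zotbomoga, eoidi

The alternation tracks the final sound of the stem — -ihi when the stem ends in a voiceless consonant (*fomunih*, *vok*); -a when the stem ends in a voiced consonant (*obig*, *otiw*, *halan*); -idi when the stem ends in a vowel (*zongehu*, *zozuo*).
Since the final sound of *mokeh* is /h/ (a voiceless consonant), it takes -ihi, giving *mokehihi*.
The final sound of *zotbomog* is /g/, which is a voiced consonant, so the suffix is -a, giving *zotbomoga*.
*eo*: final sound = /o/, a vowel → -idi → *eoidi*.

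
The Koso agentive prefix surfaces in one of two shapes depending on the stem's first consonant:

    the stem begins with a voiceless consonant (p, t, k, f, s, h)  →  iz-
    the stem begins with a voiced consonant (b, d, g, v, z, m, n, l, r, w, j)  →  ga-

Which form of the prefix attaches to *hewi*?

*hewi*: first consonant = /h/, voiceless → iz-.

iz-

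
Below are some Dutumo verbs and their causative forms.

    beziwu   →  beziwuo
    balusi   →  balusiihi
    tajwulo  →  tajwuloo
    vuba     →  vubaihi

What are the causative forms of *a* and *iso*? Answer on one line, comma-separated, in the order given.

aihi, isoo

The alternation tracks the last vowel of the stem — -o when the last vowel of the stem is a rounded vowel (*beziwu*, *tajwulo*); -ihi when the last vowel of the stem is an unrounded vowel (*balusi*, *vuba*).
The last vowel of *a* is /a/, which is an unrounded vowel, so the suffix is -ihi, giving *aihi*.
*iso*: last vowel = /o/, a rounded vowel → -o → *isoo*.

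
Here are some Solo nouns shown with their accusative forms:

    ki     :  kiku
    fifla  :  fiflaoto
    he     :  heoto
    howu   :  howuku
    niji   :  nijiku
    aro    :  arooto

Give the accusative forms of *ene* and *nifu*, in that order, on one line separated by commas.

The alternation tracks the last vowel of the stem — -ku when the last vowel of the stem is a high vowel (*ki*, *howu*, *niji*); -oto when the last vowel of the stem is a non-high vowel (*fifla*, *he*, *aro*).
The last vowel of *ene* is /e/, which is a non-high vowel, so the suffix is -oto, giving *eneoto*.
*nifu*: last vowel = /u/, a high vowel → -ku → *nifuku*.

eneoto, nifuku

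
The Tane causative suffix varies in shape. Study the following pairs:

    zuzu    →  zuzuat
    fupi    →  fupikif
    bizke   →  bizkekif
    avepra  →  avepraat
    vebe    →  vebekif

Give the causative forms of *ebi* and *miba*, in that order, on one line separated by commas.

ebikif, mibaat

The alternation tracks the last vowel of the stem — -kif when the last vowel of the stem is a front vowel (*fupi*, *bizke*, *vebe*); -at when the last vowel of the stem is a back vowel (*zuzu*, *avepra*).
The last vowel of *ebi* is /i/, which is a front vowel, so the suffix is -kif, giving *ebikif*.
*miba* — last vowel /a/ (a back vowel) → -at → *mibaat*.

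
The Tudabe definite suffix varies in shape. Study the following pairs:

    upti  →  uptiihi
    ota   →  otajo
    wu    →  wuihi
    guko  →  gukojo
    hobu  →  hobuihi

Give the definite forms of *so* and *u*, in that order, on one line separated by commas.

sojo, uihi

The suffix is conditioned by the last vowel: -ihi when the last vowel of the stem is a high vowel (*upti*, *wu*, *hobu*); -jo when the last vowel of the stem is a non-high vowel (*ota*, *guko*).
The last vowel of *so* is /o/, which is a non-high vowel, so the suffix is -jo, giving *sojo*.
Since the last vowel of *u* is /u/ (a high vowel), it takes -ihi, giving *uihi*.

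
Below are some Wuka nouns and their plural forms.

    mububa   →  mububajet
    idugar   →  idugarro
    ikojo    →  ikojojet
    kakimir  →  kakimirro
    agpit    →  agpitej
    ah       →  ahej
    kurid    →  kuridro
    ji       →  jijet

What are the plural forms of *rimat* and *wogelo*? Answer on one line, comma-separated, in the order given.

rimatej, wogelojet

The suffix is conditioned by the final sound: -ej when the stem ends in a voiceless consonant (*agpit*, *ah*); -ro when the stem ends in a voiced consonant (*idugar*, *kakimir*, *kurid*); -jet when the stem ends in a vowel (*mububa*, *ikojo*, *ji*).
*rimat* — final sound /t/ (a voiceless consonant) → -ej → *rimatej*.
Since the final sound of *wogelo* is /o/ (a vowel), it takes -jet, giving *wogelojet*.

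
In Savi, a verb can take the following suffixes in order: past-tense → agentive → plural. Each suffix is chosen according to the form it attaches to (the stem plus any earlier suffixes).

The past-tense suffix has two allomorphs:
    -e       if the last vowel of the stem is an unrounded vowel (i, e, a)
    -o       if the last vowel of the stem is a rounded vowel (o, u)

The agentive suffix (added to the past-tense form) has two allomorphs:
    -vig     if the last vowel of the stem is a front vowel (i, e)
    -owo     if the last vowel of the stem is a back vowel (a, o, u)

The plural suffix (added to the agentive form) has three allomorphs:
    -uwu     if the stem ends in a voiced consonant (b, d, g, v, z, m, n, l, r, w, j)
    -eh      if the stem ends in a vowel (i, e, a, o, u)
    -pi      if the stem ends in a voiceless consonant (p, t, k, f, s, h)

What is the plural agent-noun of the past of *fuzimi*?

fuzimieviguwu

*fuzimi* — last vowel /i/ (an unrounded vowel) → -e → *fuzimie*.
The last vowel of the past-tense form *fuzimie* is /e/, which is a front vowel, so the agentive suffix is -vig, giving *fuzimievig*.
The agentive form *fuzimievig*: final sound = /g/, a voiced consonant → -uwu → *fuzimieviguwu*.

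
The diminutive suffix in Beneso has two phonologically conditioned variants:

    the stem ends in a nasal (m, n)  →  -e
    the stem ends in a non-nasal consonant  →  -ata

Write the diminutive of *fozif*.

The final consonant of *fozif* is /f/, which is non-nasal, so the suffix is -ata, giving *fozifata*.

fozifata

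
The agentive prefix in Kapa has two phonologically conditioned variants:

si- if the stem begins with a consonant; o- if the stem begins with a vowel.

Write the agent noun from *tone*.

sitone

*tone* — first sound /t/ (a consonant) → si- → *sitone*.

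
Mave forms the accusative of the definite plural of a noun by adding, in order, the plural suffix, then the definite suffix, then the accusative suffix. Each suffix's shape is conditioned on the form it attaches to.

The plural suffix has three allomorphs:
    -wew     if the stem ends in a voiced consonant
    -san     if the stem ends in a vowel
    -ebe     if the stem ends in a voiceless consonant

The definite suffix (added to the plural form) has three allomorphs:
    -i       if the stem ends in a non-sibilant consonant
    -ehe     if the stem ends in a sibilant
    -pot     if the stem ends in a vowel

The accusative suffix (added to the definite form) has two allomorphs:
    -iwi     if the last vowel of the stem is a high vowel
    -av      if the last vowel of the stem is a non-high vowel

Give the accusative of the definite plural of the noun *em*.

emwewiiwi

Since the final sound of *em* is /m/ (a voiced consonant), it takes -wew, giving *emwew*.
Since the final sound of the plural form *emwew* is /w/ (a non-sibilant consonant), it takes -i, giving *emwewi*.
Since the last vowel of the definite form *emwewi* is /i/ (a high vowel), it takes -iwi, giving *emwewiiwi*.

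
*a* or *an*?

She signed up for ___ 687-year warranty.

a

The indefinite article is chosen by the initial *sound* of the following word, not its spelling.
The number *687* is spoken "six hundred …", beginning with /sɪks/ — a consonant sound.
So the article is *a*: She signed up for a 687-year warranty.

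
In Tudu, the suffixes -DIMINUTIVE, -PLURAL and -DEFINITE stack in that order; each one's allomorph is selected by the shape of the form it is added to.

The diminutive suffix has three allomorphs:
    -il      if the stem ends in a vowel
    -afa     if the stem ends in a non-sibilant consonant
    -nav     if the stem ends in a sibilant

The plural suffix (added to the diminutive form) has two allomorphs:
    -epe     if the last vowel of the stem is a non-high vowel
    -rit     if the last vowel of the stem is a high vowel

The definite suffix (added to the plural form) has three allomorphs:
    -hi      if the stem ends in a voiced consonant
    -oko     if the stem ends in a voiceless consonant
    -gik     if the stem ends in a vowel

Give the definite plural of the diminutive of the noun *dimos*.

*dimos*: final sound = /s/, a sibilant → -nav → *dimosnav*.
Since the last vowel of the diminutive form *dimosnav* is /a/ (a non-high vowel), it takes -epe, giving *dimosnavepe*.
The plural form *dimosnavepe* — final sound /e/ (a vowel) → -gik → *dimosnavepegik*.

dimosnavepegik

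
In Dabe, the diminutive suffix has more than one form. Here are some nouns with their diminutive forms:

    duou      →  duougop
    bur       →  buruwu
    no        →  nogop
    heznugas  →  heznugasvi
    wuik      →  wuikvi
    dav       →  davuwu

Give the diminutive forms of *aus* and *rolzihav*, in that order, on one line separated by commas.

ausvi, rolzihavuwu

The suffix is conditioned by the final sound: -vi when the stem ends in a voiceless consonant (*heznugas*, *wuik*); -uwu when the stem ends in a voiced consonant (*bur*, *dav*); -gop when the stem ends in a vowel (*duou*, *no*).
*aus* — final sound /s/ (a voiceless consonant) → -vi → *ausvi*.
The final sound of *rolzihav* is /v/, which is a voiced consonant, so the suffix is -uwu, giving *rolzihavuwu*.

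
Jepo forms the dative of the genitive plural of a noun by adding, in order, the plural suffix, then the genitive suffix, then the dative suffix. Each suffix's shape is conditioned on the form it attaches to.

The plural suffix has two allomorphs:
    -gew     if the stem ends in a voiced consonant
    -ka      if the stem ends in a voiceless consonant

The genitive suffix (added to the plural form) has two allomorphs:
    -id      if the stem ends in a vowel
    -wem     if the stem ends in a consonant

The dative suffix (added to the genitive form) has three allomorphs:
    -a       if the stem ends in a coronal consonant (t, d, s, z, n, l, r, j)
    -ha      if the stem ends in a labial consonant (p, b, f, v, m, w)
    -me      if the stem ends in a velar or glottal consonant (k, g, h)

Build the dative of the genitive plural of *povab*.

povabgewwemha

Since the final consonant of *povab* is /b/ (voiced), it takes -gew, giving *povabgew*.
The plural form *povabgew* — final sound /w/ (a consonant) → -wem → *povabgewwem*.
The final consonant of the genitive form *povabgewwem* is /m/, which is labial, so the dative suffix is -ha, giving *povabgewwemha*.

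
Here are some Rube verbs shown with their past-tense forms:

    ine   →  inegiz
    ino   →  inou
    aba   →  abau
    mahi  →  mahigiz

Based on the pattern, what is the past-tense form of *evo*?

evou

The pattern is front/back vowel harmony: -giz when the last vowel of the stem is a front vowel (*ine*, *mahi*); -u when the last vowel of the stem is a back vowel (*ino*, *aba*).
Since the last vowel of *evo* is /o/ (a back vowel), it takes -u, giving *evou*.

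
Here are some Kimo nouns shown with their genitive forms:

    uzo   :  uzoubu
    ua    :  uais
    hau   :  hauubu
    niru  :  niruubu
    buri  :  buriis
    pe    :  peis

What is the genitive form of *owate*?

owateis

Looking at the last vowel of each stem: -ubu when the last vowel of the stem is a rounded vowel (*uzo*, *hau*, *niru*); -is when the last vowel of the stem is an unrounded vowel (*ua*, *buri*, *pe*).
The last vowel of *owate* is /e/, which is an unrounded vowel, so the suffix is -is, giving *owateis*.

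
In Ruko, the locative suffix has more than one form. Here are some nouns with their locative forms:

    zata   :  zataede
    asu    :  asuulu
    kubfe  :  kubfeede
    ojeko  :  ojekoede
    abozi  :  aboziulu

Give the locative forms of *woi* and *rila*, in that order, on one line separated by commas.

woiulu, rilaede

The suffix is conditioned by the last vowel: -ulu when the last vowel of the stem is a high vowel (*asu*, *abozi*); -ede when the last vowel of the stem is a non-high vowel (*zata*, *kubfe*, *ojeko*).
Since the last vowel of *woi* is /i/ (a high vowel), it takes -ulu, giving *woiulu*.
*rila* — last vowel /a/ (a non-high vowel) → -ede → *rilaede*.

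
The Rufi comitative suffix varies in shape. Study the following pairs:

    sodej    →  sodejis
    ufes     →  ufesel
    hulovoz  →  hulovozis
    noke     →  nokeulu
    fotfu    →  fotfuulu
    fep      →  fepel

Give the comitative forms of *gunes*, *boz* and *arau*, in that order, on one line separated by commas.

gunesel, bozis, arauulu

The pattern is voicing of the final sound: -el when the stem ends in a voiceless consonant (*ufes*, *fep*); -is when the stem ends in a voiced consonant (*sodej*, *hulovoz*); -ulu when the stem ends in a vowel (*noke*, *fotfu*).
*gunes* — final sound /s/ (a voiceless consonant) → -el → *gunesel*.
*boz* — final sound /z/ (a voiced consonant) → -is → *bozis*.
The final sound of *arau* is /u/, which is a vowel, so the suffix is -ulu, giving *arauulu*.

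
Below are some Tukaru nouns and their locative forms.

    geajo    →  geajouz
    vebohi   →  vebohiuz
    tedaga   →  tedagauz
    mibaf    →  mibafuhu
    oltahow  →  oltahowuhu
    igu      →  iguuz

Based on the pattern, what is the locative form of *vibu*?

The pattern is consonant vs. vowel: -uhu when the stem ends in a consonant (*mibaf*, *oltahow*); -uz when the stem ends in a vowel (*geajo*, *vebohi*, *tedaga*, *igu*).
*vibu* — final sound /u/ (a vowel) → -uz → *vibuuz*.

vibuuz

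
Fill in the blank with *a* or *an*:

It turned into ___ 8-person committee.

The indefinite article is chosen by the initial *sound* of the following word, not its spelling.
The number *8* is spoken "eight", beginning with /eɪt/ — a vowel sound.
So the article is *an*: It turned into an 8-person committee.

an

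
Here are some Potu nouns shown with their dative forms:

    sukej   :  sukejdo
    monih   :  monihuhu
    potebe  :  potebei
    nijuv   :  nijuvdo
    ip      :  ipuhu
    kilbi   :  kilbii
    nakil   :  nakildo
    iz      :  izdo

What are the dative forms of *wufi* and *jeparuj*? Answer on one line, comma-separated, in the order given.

wufii, jeparujdo

The suffix is conditioned by the final sound: -uhu when the stem ends in a voiceless consonant (*monih*, *ip*); -do when the stem ends in a voiced consonant (*sukej*, *nijuv*, *nakil*, *iz*); -i when the stem ends in a vowel (*potebe*, *kilbi*).
Since the final sound of *wufi* is /i/ (a vowel), it takes -i, giving *wufii*.
*jeparuj*: final sound = /j/, a voiced consonant → -do → *jeparujdo*.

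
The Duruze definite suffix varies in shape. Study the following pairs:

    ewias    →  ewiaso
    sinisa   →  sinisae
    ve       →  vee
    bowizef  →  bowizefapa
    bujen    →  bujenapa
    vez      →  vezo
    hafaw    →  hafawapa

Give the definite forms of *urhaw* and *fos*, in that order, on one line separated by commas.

urhawapa, foso

Looking at the final sound of each stem: -o when the stem ends in a sibilant (*ewias*, *vez*); -apa when the stem ends in a non-sibilant consonant (*bowizef*, *bujen*, *hafaw*); -e when the stem ends in a vowel (*sinisa*, *ve*).
Since the final sound of *urhaw* is /w/ (a non-sibilant consonant), it takes -apa, giving *urhawapa*.
*fos*: final sound = /s/, a sibilant → -o → *foso*.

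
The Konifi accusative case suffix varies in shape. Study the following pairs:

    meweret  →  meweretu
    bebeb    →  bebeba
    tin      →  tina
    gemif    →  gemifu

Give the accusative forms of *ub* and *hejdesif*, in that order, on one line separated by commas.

uba, hejdesifu

The suffix is conditioned by the final consonant: -u when the stem ends in a voiceless consonant (*meweret*, *gemif*); -a when the stem ends in a voiced consonant (*bebeb*, *tin*).
*ub* — final consonant /b/ (voiced) → -a → *uba*.
The final consonant of *hejdesif* is /f/, which is voiceless, so the suffix is -u, giving *hejdesifu*.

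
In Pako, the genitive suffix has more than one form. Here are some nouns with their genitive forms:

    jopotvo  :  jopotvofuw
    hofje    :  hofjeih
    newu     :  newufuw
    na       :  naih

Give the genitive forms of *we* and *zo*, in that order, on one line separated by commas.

weih, zofuw

The suffix is conditioned by the last vowel: -fuw when the last vowel of the stem is a rounded vowel (*jopotvo*, *newu*); -ih when the last vowel of the stem is an unrounded vowel (*hofje*, *na*).
*we*: last vowel = /e/, an unrounded vowel → -ih → *weih*.
Since the last vowel of *zo* is /o/ (a rounded vowel), it takes -fuw, giving *zofuw*.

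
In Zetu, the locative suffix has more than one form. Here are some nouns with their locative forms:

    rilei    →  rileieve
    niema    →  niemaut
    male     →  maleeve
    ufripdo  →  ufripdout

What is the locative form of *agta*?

The pattern is front/back vowel harmony: -eve when the last vowel of the stem is a front vowel (*rilei*, *male*); -ut when the last vowel of the stem is a back vowel (*niema*, *ufripdo*).
The last vowel of *agta* is /a/, which is a back vowel, so the suffix is -ut, giving *agtaut*.

agtaut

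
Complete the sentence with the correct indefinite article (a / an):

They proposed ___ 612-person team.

The indefinite article is chosen by the initial *sound* of the following word, not its spelling.
The number *612* is spoken "six hundred …", beginning with /sɪks/ — a consonant sound.
So the article is *a*: They proposed a 612-person team.

a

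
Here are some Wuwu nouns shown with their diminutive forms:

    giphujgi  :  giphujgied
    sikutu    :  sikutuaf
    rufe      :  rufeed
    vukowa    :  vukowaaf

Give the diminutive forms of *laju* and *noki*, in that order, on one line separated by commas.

The suffix is conditioned by the last vowel: -ed when the last vowel of the stem is a front vowel (*giphujgi*, *rufe*); -af when the last vowel of the stem is a back vowel (*sikutu*, *vukowa*).
The last vowel of *laju* is /u/, which is a back vowel, so the suffix is -af, giving *lajuaf*.
*noki*: last vowel = /i/, a front vowel → -ed → *nokied*.

lajuaf, nokied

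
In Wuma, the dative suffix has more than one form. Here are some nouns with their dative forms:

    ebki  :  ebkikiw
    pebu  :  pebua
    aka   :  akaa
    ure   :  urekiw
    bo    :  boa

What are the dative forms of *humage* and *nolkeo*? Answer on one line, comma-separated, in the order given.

humagekiw, nolkeoa

Looking at the last vowel of each stem: -kiw when the last vowel of the stem is a front vowel (*ebki*, *ure*); -a when the last vowel of the stem is a back vowel (*pebu*, *aka*, *bo*).
*humage* — last vowel /e/ (a front vowel) → -kiw → *humagekiw*.
The last vowel of *nolkeo* is /o/, which is a back vowel, so the suffix is -a, giving *nolkeoa*.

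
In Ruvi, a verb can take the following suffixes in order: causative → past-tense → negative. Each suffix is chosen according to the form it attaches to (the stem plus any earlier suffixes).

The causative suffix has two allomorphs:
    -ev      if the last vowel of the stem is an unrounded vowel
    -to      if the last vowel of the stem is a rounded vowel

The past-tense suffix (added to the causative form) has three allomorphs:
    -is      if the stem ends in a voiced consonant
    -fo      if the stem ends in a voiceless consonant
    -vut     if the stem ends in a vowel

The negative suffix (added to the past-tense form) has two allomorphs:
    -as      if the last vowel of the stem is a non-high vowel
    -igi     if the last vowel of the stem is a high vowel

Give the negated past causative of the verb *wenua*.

The last vowel of *wenua* is /a/, which is an unrounded vowel, so the causative suffix is -ev, giving *wenuaev*.
The causative form *wenuaev* — final sound /v/ (a voiced consonant) → -is → *wenuaevis*.
The last vowel of the past-tense form *wenuaevis* is /i/, which is a high vowel, so the negative suffix is -igi, giving *wenuaevisigi*.

wenuaevisigi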